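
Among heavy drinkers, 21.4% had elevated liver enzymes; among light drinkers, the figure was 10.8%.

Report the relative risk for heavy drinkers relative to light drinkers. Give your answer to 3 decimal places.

RR = 0.2140 / 0.1080 = 1.981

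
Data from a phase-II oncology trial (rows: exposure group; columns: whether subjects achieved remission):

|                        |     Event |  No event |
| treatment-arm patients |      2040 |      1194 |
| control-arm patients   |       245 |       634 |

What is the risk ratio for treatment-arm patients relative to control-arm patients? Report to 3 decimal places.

risk, treatment-arm patients = 2040/3234 = 0.6308
risk, control-arm patients = 245/879 = 0.2787
RR = 0.6308 / 0.2787 = 2.263

2.263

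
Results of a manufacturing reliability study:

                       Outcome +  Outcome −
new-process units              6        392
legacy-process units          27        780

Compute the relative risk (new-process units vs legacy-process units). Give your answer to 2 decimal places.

risk, new-process units = 6/398 = 0.01508
risk, legacy-process units = 27/807 = 0.03346
RR = 0.01508 / 0.03346 = 0.45

RR: 0.45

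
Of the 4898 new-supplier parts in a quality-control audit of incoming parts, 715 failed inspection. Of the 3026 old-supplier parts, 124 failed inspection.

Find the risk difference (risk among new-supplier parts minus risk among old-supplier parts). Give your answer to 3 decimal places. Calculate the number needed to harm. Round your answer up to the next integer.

risk, new-supplier parts = 715/4898 = 0.14598
risk, old-supplier parts = 124/3026 = 0.04098
risk difference = 0.14598 − 0.04098 = 0.105
absolute risk difference = 0.105000
1 / 0.105000 = 9.524 → round up → 10

RD = 0.105; NNH = 10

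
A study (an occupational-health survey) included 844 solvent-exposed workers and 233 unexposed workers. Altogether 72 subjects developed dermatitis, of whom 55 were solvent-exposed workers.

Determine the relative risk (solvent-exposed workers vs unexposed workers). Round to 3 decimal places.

solvent-exposed workers without the outcome: 844 − 55 = 789
unexposed workers with the outcome: 72 − 55 = 17
unexposed workers without the outcome: 233 − 17 = 216
risk, solvent-exposed workers = 55/844 = 0.0652
risk, unexposed workers = 17/233 = 0.0730
RR = 0.0652 / 0.0730 = 0.893

0.893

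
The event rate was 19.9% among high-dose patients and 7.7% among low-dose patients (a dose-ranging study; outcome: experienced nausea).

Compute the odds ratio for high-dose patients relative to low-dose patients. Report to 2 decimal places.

2.98

odds, high-dose patients = 0.1990/0.8010 = 0.2484
odds, low-dose patients = 0.0770/0.9230 = 0.0834
OR = 0.2484 / 0.0834 = 2.98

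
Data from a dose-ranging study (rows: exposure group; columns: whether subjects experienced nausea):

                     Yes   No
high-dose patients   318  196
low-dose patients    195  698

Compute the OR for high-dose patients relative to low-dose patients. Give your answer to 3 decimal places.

OR = (318 × 698) / (196 × 195) = 221964/38220 ≈ 5.808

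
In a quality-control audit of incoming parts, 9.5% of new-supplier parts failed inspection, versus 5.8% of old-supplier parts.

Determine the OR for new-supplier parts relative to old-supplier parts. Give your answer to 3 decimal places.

OR = 1.705

odds, new-supplier parts = 0.0950/0.9050 = 0.1050
odds, old-supplier parts = 0.0580/0.9420 = 0.0616
OR = 0.1050 / 0.0616 = 1.705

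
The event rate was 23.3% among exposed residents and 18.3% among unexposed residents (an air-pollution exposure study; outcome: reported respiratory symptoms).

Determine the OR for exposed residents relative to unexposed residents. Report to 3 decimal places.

odds, exposed residents = 0.2330/0.7670 = 0.3038
odds, unexposed residents = 0.1830/0.8170 = 0.2240
OR = 0.3038 / 0.2240 = 1.356

1.356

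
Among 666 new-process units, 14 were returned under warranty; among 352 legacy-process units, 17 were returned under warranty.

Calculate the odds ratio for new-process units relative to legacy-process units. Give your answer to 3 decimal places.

OR = (14 × 335) / (652 × 17) = 4690/11084 ≈ 0.423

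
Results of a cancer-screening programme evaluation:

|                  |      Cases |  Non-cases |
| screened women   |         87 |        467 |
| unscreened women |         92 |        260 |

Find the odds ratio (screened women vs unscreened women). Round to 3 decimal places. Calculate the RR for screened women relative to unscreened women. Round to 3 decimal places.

OR = (87 × 260) / (467 × 92) = 22620/42964 ≈ 0.526
risk, screened women = 87/554 = 0.1570
risk, unscreened women = 92/352 = 0.2614
RR = 0.1570 / 0.2614 = 0.601

OR = 0.526; RR = 0.601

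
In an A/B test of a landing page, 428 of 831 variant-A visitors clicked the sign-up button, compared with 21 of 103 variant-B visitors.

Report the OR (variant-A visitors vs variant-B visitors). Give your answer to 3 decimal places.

OR: 4.147

odds, variant-A visitors = 428/403 = 1.0620
odds, variant-B visitors = 21/82 = 0.2561
OR = 1.0620 / 0.2561 = 4.147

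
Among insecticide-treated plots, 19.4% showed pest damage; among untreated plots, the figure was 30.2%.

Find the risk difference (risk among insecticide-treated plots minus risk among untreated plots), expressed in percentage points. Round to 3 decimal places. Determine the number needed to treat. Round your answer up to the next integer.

risk difference = 0.1940 − 0.3020 = -0.1080 → -10.800 percentage points
absolute risk difference = 0.108000
1 / 0.108000 = 9.259 → round up → 10

RD = -10.800; NNT = 10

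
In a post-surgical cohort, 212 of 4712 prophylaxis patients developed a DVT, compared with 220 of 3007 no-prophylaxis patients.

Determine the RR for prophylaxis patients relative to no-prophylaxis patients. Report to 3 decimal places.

0.615

risk, prophylaxis patients = 212/4712 = 0.04499
risk, no-prophylaxis patients = 220/3007 = 0.07316
RR = 0.04499 / 0.07316 = 0.615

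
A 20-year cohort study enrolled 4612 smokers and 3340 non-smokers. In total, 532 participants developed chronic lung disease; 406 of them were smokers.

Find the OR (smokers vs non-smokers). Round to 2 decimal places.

OR: 2.46

smokers without the outcome: 4612 − 406 = 4206
non-smokers with the outcome: 532 − 406 = 126
non-smokers without the outcome: 3340 − 126 = 3214
odds, smokers = 406/4206 = 0.09653
odds, non-smokers = 126/3214 = 0.03920
OR = 0.09653 / 0.03920 = 2.46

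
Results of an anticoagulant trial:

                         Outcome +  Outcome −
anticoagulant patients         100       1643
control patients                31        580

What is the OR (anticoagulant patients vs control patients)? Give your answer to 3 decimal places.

OR = (100 × 580) / (1643 × 31) = 58000/50933 ≈ 1.139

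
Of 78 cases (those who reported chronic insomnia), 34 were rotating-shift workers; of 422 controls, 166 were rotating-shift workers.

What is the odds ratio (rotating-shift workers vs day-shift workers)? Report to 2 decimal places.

OR = (34 × 256) / (166 × 44) = 8704/7304 ≈ 1.19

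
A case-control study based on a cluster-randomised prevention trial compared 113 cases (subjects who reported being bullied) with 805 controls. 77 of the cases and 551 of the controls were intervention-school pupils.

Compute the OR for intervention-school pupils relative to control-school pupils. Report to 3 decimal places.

OR = (77 × 254) / (551 × 36) = 19558/19836 ≈ 0.986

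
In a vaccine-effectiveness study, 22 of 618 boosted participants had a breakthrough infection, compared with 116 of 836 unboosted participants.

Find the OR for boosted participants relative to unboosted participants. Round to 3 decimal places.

odds, boosted participants = 22/596 = 0.03691
odds, unboosted participants = 116/720 = 0.16111
OR = 0.03691 / 0.16111 = 0.229

OR ≈ 0.229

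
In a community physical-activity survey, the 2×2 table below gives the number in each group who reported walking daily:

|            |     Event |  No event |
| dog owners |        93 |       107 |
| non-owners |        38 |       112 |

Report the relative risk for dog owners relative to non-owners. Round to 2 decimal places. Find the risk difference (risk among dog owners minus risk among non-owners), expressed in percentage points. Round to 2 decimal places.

RR = 1.84; RD = 21.17

risk, dog owners = 93/200 = 0.4650
risk, non-owners = 38/150 = 0.2533
RR = 0.4650 / 0.2533 = 1.84
risk difference = 0.4650 − 0.2533 = 0.2117 → 21.17 percentage points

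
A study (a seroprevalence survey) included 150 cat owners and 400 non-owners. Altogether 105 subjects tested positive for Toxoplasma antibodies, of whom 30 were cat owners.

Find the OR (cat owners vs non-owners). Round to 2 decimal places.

cat owners without the outcome: 150 − 30 = 120
non-owners with the outcome: 105 − 30 = 75
non-owners without the outcome: 400 − 75 = 325
OR = (30 × 325) / (120 × 75) = 9750/9000 ≈ 1.08

OR = 1.08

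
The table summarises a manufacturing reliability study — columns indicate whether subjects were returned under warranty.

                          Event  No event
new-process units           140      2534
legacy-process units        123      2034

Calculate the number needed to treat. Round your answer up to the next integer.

215

risk, new-process units = 140/2674 = 0.052356
risk, legacy-process units = 123/2157 = 0.057024
absolute risk difference = 0.004668
1 / 0.004668 = 214.225 → round up → 215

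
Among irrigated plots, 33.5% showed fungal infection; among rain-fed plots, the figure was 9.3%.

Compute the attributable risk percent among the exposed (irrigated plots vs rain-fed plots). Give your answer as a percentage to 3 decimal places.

AR% = (0.3350 − 0.0930) / 0.3350 = 0.7224 → 72.239%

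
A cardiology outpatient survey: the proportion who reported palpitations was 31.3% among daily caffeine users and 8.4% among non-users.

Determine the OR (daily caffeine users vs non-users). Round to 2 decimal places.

odds, daily caffeine users = 0.3130/0.6870 = 0.4556
odds, non-users = 0.0840/0.9160 = 0.0917
OR = 0.4556 / 0.0917 = 4.97

OR ≈ 4.97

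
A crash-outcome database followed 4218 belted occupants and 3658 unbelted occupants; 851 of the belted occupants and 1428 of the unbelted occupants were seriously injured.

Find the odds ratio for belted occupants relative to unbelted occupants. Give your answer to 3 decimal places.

odds, belted occupants = 851/3367 = 0.2527
odds, unbelted occupants = 1428/2230 = 0.6404
OR = 0.2527 / 0.6404 = 0.395

0.395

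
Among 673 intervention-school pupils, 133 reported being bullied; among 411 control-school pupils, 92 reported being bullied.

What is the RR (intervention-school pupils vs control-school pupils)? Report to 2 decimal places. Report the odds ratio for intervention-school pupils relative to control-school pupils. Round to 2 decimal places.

risk, intervention-school pupils = 133/673 = 0.1976
risk, control-school pupils = 92/411 = 0.2238
RR = 0.1976 / 0.2238 = 0.88
odds, intervention-school pupils = 133/540 = 0.2463
odds, control-school pupils = 92/319 = 0.2884
OR = 0.2463 / 0.2884 = 0.85

RR = 0.88; OR = 0.85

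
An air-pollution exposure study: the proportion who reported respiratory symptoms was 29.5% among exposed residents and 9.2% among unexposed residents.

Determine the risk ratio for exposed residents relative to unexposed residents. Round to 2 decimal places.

RR = 0.2950 / 0.0920 = 3.21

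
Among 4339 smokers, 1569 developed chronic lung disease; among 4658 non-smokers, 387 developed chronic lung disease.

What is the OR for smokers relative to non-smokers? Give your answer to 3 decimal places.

OR = (1569 × 4271) / (2770 × 387) = 6701199/1071990 ≈ 6.251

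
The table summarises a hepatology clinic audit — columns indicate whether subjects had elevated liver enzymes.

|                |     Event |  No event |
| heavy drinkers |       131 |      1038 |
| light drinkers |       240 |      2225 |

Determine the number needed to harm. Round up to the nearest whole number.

risk, heavy drinkers = 131/1169 = 0.112062
risk, light drinkers = 240/2465 = 0.097363
absolute risk difference = 0.014699
1 / 0.014699 = 68.032 → round up → 69

NNH ≈ 69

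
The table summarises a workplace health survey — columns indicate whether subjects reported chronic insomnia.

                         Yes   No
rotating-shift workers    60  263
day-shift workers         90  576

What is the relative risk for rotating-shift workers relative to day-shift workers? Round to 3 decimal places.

1.375

risk, rotating-shift workers = 60/323 = 0.1858
risk, day-shift workers = 90/666 = 0.1351
RR = 0.1858 / 0.1351 = 1.375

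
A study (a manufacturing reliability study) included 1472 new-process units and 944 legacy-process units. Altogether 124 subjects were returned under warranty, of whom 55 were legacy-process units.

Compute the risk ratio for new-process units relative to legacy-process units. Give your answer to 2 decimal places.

new-process units with the outcome: 124 − 55 = 69
new-process units without the outcome: 1472 − 69 = 1403
legacy-process units without the outcome: 944 − 55 = 889
risk, new-process units = 69/1472 = 0.04688
risk, legacy-process units = 55/944 = 0.05826
RR = 0.04688 / 0.05826 = 0.80

0.80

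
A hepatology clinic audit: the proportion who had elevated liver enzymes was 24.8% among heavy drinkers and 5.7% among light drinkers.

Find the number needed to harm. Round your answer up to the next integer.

absolute risk difference = 0.191000
1 / 0.191000 = 5.236 → round up → 6

6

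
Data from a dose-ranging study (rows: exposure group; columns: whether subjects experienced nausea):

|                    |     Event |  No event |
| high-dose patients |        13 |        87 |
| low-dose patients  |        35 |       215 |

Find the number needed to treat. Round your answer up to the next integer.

NNT = 100

risk, high-dose patients = 13/100 = 0.130000
risk, low-dose patients = 35/250 = 0.140000
absolute risk difference = 0.010000
1 / 0.010000 = 100.000 → round up → 100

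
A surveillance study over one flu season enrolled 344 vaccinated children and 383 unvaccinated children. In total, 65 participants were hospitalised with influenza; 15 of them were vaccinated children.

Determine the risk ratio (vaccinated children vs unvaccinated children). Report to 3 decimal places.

vaccinated children without the outcome: 344 − 15 = 329
unvaccinated children with the outcome: 65 − 15 = 50
unvaccinated children without the outcome: 383 − 50 = 333
risk, vaccinated children = 15/344 = 0.04360
risk, unvaccinated children = 50/383 = 0.13055
RR = 0.04360 / 0.13055 = 0.334

RR: 0.334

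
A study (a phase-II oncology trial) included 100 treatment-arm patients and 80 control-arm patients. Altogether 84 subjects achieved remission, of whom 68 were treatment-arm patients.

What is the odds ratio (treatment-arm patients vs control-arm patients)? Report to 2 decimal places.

treatment-arm patients without the outcome: 100 − 68 = 32
control-arm patients with the outcome: 84 − 68 = 16
control-arm patients without the outcome: 80 − 16 = 64
OR = (68 × 64) / (32 × 16) = 4352/512 ≈ 8.50

OR = 8.50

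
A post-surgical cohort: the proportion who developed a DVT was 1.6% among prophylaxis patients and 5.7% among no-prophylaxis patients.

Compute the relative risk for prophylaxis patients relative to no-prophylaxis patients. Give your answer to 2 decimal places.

RR = 0.01600 / 0.05700 = 0.28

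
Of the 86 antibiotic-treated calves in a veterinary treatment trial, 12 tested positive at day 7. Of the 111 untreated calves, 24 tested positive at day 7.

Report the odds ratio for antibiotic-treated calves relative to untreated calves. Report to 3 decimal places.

0.588

odds, antibiotic-treated calves = 12/74 = 0.1622
odds, untreated calves = 24/87 = 0.2759
OR = 0.1622 / 0.2759 = 0.588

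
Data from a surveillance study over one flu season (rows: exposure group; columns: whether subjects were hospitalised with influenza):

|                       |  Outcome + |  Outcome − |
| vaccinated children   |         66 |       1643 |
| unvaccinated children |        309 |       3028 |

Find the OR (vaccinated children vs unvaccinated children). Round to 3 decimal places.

OR: 0.394

odds, vaccinated children = 66/1643 = 0.04017
odds, unvaccinated children = 309/3028 = 0.10205
OR = 0.04017 / 0.10205 = 0.394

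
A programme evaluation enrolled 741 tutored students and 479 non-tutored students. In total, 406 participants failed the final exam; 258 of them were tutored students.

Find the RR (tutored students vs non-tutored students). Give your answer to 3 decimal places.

tutored students without the outcome: 741 − 258 = 483
non-tutored students with the outcome: 406 − 258 = 148
non-tutored students without the outcome: 479 − 148 = 331
risk, tutored students = 258/741 = 0.3482
risk, non-tutored students = 148/479 = 0.3090
RR = 0.3482 / 0.3090 = 1.127

RR = 1.127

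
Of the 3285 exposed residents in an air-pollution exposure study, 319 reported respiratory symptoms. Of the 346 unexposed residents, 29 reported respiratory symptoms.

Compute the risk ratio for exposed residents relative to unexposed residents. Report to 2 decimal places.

risk, exposed residents = 319/3285 = 0.0971
risk, unexposed residents = 29/346 = 0.0838
RR = 0.0971 / 0.0838 = 1.16

RR = 1.16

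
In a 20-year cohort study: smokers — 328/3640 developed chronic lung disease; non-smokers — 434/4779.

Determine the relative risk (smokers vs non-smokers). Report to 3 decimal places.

0.992

risk, smokers = 328/3640 = 0.0901
risk, non-smokers = 434/4779 = 0.0908
RR = 0.0901 / 0.0908 = 0.992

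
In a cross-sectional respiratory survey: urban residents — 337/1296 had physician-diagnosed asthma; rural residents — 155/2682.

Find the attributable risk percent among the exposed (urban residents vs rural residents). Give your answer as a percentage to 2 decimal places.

risk, urban residents = 337/1296 = 0.2600
risk, rural residents = 155/2682 = 0.0578
AR% = (0.2600 − 0.0578) / 0.2600 = 0.7777 → 77.77%

AR% = 77.77%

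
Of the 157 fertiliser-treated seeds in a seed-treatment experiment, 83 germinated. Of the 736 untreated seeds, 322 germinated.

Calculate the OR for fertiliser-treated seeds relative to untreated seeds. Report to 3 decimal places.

odds, fertiliser-treated seeds = 83/74 = 1.1216
odds, untreated seeds = 322/414 = 0.7778
OR = 1.1216 / 0.7778 = 1.442

1.442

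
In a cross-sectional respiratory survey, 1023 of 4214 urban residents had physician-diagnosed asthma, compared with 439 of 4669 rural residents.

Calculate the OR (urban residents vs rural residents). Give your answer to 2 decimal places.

OR = (1023 × 4230) / (3191 × 439) = 4327290/1400849 ≈ 3.09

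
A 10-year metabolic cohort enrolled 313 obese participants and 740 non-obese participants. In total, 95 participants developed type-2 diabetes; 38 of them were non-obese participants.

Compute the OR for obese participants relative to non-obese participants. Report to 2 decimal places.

OR: 4.11

obese participants with the outcome: 95 − 38 = 57
obese participants without the outcome: 313 − 57 = 256
non-obese participants without the outcome: 740 − 38 = 702
OR = (57 × 702) / (256 × 38) = 40014/9728 ≈ 4.11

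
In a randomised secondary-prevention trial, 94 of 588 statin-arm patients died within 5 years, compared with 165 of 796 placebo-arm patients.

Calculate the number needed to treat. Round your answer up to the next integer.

22

risk, statin-arm patients = 94/588 = 0.159864
risk, placebo-arm patients = 165/796 = 0.207286
absolute risk difference = 0.047422
1 / 0.047422 = 21.087 → round up → 22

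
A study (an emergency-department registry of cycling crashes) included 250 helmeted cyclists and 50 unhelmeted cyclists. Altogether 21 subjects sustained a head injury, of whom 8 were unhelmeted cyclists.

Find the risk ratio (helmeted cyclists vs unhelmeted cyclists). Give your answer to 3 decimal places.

0.325

helmeted cyclists with the outcome: 21 − 8 = 13
helmeted cyclists without the outcome: 250 − 13 = 237
unhelmeted cyclists without the outcome: 50 − 8 = 42
risk, helmeted cyclists = 13/250 = 0.0520
risk, unhelmeted cyclists = 8/50 = 0.1600
RR = 0.0520 / 0.1600 = 0.325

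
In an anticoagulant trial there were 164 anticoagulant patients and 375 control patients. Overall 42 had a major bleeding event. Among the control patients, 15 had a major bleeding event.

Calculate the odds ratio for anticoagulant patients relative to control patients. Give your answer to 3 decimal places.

OR: 4.730

anticoagulant patients with the outcome: 42 − 15 = 27
anticoagulant patients without the outcome: 164 − 27 = 137
control patients without the outcome: 375 − 15 = 360
odds, anticoagulant patients = 27/137 = 0.19708
odds, control patients = 15/360 = 0.04167
OR = 0.19708 / 0.04167 = 4.730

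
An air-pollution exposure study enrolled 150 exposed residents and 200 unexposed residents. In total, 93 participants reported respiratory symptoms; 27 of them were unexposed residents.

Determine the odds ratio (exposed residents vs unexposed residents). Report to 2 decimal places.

exposed residents with the outcome: 93 − 27 = 66
exposed residents without the outcome: 150 − 66 = 84
unexposed residents without the outcome: 200 − 27 = 173
OR = (66 × 173) / (84 × 27) = 11418/2268 ≈ 5.03

OR = 5.03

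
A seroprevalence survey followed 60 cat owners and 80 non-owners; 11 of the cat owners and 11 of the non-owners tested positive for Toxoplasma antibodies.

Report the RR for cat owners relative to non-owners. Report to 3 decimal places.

1.333

risk, cat owners = 11/60 = 0.1833
risk, non-owners = 11/80 = 0.1375
RR = 0.1833 / 0.1375 = 1.333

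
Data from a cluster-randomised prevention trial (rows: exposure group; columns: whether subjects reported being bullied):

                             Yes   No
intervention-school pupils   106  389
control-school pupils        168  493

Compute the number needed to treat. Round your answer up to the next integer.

risk, intervention-school pupils = 106/495 = 0.214141
risk, control-school pupils = 168/661 = 0.254160
absolute risk difference = 0.040019
1 / 0.040019 = 24.988 → round up → 25

25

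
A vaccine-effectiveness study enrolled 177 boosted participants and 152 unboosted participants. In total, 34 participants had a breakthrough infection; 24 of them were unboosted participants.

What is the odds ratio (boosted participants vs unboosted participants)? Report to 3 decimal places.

boosted participants with the outcome: 34 − 24 = 10
boosted participants without the outcome: 177 − 10 = 167
unboosted participants without the outcome: 152 − 24 = 128
odds, boosted participants = 10/167 = 0.0599
odds, unboosted participants = 24/128 = 0.1875
OR = 0.0599 / 0.1875 = 0.319

OR = 0.319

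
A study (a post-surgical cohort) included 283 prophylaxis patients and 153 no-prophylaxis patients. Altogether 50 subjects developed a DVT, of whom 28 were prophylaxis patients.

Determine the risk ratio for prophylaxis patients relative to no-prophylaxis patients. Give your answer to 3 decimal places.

prophylaxis patients without the outcome: 283 − 28 = 255
no-prophylaxis patients with the outcome: 50 − 28 = 22
no-prophylaxis patients without the outcome: 153 − 22 = 131
risk, prophylaxis patients = 28/283 = 0.0989
risk, no-prophylaxis patients = 22/153 = 0.1438
RR = 0.0989 / 0.1438 = 0.688

0.688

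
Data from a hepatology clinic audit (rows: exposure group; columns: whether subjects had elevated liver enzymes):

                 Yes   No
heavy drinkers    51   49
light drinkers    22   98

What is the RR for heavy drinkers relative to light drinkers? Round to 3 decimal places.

risk, heavy drinkers = 51/100 = 0.5100
risk, light drinkers = 22/120 = 0.1833
RR = 0.5100 / 0.1833 = 2.782

RR: 2.782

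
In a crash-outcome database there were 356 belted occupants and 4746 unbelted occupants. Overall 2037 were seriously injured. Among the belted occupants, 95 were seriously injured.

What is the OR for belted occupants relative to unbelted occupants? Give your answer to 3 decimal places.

belted occupants without the outcome: 356 − 95 = 261
unbelted occupants with the outcome: 2037 − 95 = 1942
unbelted occupants without the outcome: 4746 − 1942 = 2804
OR = (95 × 2804) / (261 × 1942) = 266380/506862 ≈ 0.526

OR ≈ 0.526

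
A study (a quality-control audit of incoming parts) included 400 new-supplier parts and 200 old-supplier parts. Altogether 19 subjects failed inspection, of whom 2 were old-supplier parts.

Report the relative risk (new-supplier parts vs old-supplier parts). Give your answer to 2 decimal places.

RR = 4.25

new-supplier parts with the outcome: 19 − 2 = 17
new-supplier parts without the outcome: 400 − 17 = 383
old-supplier parts without the outcome: 200 − 2 = 198
risk, new-supplier parts = 17/400 = 0.04250
risk, old-supplier parts = 2/200 = 0.01000
RR = 0.04250 / 0.01000 = 4.25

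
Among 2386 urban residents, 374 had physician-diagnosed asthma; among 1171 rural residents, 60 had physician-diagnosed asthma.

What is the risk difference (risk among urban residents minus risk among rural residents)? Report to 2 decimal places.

RD = 0.11

risk, urban residents = 374/2386 = 0.1567
risk, rural residents = 60/1171 = 0.0512
risk difference = 0.1567 − 0.0512 = 0.11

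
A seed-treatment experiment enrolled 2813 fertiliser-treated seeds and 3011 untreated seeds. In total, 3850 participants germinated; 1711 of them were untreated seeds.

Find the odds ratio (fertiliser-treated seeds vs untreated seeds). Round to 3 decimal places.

OR: 2.411

fertiliser-treated seeds with the outcome: 3850 − 1711 = 2139
fertiliser-treated seeds without the outcome: 2813 − 2139 = 674
untreated seeds without the outcome: 3011 − 1711 = 1300
OR = (2139 × 1300) / (674 × 1711) = 2780700/1153214 ≈ 2.411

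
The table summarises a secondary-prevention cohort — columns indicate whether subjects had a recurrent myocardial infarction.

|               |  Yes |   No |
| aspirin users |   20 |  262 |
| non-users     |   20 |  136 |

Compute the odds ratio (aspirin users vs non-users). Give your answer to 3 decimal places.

odds, aspirin users = 20/262 = 0.0763
odds, non-users = 20/136 = 0.1471
OR = 0.0763 / 0.1471 = 0.519

OR = 0.519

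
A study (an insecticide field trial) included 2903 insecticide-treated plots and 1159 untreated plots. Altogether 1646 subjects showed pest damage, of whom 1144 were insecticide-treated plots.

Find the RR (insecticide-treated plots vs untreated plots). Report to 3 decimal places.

RR: 0.910

insecticide-treated plots without the outcome: 2903 − 1144 = 1759
untreated plots with the outcome: 1646 − 1144 = 502
untreated plots without the outcome: 1159 − 502 = 657
risk, insecticide-treated plots = 1144/2903 = 0.3941
risk, untreated plots = 502/1159 = 0.4331
RR = 0.3941 / 0.4331 = 0.910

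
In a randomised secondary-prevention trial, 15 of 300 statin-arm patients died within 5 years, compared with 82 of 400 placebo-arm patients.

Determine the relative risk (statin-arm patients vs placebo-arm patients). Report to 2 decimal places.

RR ≈ 0.24

risk, statin-arm patients = 15/300 = 0.0500
risk, placebo-arm patients = 82/400 = 0.2050
RR = 0.0500 / 0.2050 = 0.24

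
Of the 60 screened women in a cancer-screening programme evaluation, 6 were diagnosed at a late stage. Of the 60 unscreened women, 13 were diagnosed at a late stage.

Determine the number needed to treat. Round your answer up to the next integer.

NNT = 9

risk, screened women = 6/60 = 0.100000
risk, unscreened women = 13/60 = 0.216667
absolute risk difference = 0.116667
1 / 0.116667 = 8.571 → round up → 9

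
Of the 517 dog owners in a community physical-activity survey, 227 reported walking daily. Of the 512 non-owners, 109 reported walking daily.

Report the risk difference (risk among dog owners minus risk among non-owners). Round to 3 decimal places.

risk, dog owners = 227/517 = 0.4391
risk, non-owners = 109/512 = 0.2129
risk difference = 0.4391 − 0.2129 = 0.226

0.226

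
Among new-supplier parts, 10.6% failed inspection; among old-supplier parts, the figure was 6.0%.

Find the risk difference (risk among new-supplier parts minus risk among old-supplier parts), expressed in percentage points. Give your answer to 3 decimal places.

4.600

risk difference = 0.1060 − 0.0600 = 0.0460 → 4.600 percentage points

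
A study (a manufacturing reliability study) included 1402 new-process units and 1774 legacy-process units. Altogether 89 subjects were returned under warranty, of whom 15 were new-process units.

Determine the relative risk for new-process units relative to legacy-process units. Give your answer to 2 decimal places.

new-process units without the outcome: 1402 − 15 = 1387
legacy-process units with the outcome: 89 − 15 = 74
legacy-process units without the outcome: 1774 − 74 = 1700
risk, new-process units = 15/1402 = 0.01070
risk, legacy-process units = 74/1774 = 0.04171
RR = 0.01070 / 0.04171 = 0.26

0.26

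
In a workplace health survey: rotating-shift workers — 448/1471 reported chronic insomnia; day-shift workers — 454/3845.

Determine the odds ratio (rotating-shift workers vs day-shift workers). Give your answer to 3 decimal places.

OR = (448 × 3391) / (1023 × 454) = 1519168/464442 ≈ 3.271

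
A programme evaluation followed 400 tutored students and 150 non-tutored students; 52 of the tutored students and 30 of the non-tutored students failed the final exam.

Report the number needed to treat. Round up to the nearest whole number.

risk, tutored students = 52/400 = 0.130000
risk, non-tutored students = 30/150 = 0.200000
absolute risk difference = 0.070000
1 / 0.070000 = 14.286 → round up → 15

NNT ≈ 15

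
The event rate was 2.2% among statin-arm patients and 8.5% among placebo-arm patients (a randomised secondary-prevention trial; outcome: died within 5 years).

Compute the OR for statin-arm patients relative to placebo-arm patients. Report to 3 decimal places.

odds, statin-arm patients = 0.02200/0.97800 = 0.02249
odds, placebo-arm patients = 0.08500/0.91500 = 0.09290
OR = 0.02249 / 0.09290 = 0.242

0.242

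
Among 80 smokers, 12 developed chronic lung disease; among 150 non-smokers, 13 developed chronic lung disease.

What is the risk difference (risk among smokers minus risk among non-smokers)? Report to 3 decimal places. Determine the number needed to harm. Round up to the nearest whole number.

RD = 0.063; NNH = 16

risk, smokers = 12/80 = 0.1500
risk, non-smokers = 13/150 = 0.0867
risk difference = 0.1500 − 0.0867 = 0.063
absolute risk difference = 0.063333
1 / 0.063333 = 15.790 → round up → 16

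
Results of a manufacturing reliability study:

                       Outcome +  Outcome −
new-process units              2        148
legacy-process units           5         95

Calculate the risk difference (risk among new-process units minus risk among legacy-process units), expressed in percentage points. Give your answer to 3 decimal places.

-3.667

risk, new-process units = 2/150 = 0.01333
risk, legacy-process units = 5/100 = 0.05000
risk difference = 0.01333 − 0.05000 = -0.03667 → -3.667 percentage points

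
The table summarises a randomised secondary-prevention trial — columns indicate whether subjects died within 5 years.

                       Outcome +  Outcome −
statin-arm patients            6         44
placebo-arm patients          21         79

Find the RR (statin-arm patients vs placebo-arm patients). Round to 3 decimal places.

risk, statin-arm patients = 6/50 = 0.1200
risk, placebo-arm patients = 21/100 = 0.2100
RR = 0.1200 / 0.2100 = 0.571

RR ≈ 0.571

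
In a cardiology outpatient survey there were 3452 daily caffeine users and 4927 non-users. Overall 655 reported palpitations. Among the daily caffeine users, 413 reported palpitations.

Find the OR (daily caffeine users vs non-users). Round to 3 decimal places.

2.631

daily caffeine users without the outcome: 3452 − 413 = 3039
non-users with the outcome: 655 − 413 = 242
non-users without the outcome: 4927 − 242 = 4685
OR = (413 × 4685) / (3039 × 242) = 1934905/735438 ≈ 2.631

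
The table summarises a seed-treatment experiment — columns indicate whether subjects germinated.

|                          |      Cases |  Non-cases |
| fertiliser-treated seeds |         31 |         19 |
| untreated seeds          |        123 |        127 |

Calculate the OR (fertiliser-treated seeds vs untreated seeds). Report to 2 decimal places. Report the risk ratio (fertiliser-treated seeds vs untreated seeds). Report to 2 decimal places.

OR = 1.68; RR = 1.26

odds, fertiliser-treated seeds = 31/19 = 1.6316
odds, untreated seeds = 123/127 = 0.9685
OR = 1.6316 / 0.9685 = 1.68
risk, fertiliser-treated seeds = 31/50 = 0.6200
risk, untreated seeds = 123/250 = 0.4920
RR = 0.6200 / 0.4920 = 1.26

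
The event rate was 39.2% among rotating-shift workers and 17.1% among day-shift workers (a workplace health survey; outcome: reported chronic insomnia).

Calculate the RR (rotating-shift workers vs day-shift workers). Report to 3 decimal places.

RR = 0.3920 / 0.1710 = 2.292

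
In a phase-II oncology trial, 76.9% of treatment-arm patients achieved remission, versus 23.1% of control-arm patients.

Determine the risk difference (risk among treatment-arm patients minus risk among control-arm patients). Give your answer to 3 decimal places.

risk difference = 0.7690 − 0.2310 = 0.538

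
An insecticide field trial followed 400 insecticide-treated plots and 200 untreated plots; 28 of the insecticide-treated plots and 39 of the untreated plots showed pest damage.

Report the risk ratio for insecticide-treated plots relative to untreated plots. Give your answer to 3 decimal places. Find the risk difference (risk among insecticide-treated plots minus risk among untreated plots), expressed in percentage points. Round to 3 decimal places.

RR = 0.359; RD = -12.500

risk, insecticide-treated plots = 28/400 = 0.0700
risk, untreated plots = 39/200 = 0.1950
RR = 0.0700 / 0.1950 = 0.359
risk difference = 0.0700 − 0.1950 = -0.1250 → -12.500 percentage points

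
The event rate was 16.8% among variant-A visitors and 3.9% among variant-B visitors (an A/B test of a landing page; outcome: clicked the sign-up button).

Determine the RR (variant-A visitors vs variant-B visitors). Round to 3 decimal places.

RR = 0.16800 / 0.03900 = 4.308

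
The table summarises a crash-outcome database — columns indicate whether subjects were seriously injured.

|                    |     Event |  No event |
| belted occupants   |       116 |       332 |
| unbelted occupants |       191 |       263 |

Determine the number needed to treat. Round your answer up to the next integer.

risk, belted occupants = 116/448 = 0.258929
risk, unbelted occupants = 191/454 = 0.420705
absolute risk difference = 0.161776
1 / 0.161776 = 6.181 → round up → 7

NNT ≈ 7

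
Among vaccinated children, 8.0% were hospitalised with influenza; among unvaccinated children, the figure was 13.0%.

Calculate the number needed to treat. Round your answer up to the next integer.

absolute risk difference = 0.050000
1 / 0.050000 = 20.000 → round up → 20

20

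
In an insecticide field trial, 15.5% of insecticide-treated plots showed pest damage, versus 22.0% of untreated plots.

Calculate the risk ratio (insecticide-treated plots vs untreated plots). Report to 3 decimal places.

RR = 0.1550 / 0.2200 = 0.705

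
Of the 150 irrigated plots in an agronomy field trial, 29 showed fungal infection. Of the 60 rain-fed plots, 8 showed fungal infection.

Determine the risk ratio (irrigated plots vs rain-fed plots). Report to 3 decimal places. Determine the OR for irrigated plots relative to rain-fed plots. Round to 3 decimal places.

risk, irrigated plots = 29/150 = 0.1933
risk, rain-fed plots = 8/60 = 0.1333
RR = 0.1933 / 0.1333 = 1.450
OR = (29 × 52) / (121 × 8) = 1508/968 ≈ 1.558

RR = 1.450; OR = 1.558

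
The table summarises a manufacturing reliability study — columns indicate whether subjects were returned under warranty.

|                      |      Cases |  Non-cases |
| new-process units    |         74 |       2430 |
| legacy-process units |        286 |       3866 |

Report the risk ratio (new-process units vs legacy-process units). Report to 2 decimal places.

RR: 0.43

risk, new-process units = 74/2504 = 0.02955
risk, legacy-process units = 286/4152 = 0.06888
RR = 0.02955 / 0.06888 = 0.43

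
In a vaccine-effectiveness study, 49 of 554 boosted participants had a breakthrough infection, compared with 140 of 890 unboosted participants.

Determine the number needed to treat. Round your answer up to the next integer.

15

risk, boosted participants = 49/554 = 0.088448
risk, unboosted participants = 140/890 = 0.157303
absolute risk difference = 0.068856
1 / 0.068856 = 14.523 → round up → 15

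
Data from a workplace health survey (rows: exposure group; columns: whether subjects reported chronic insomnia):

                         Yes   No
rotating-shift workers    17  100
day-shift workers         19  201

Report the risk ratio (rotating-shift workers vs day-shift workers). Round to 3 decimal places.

risk, rotating-shift workers = 17/117 = 0.1453
risk, day-shift workers = 19/220 = 0.0864
RR = 0.1453 / 0.0864 = 1.682

1.682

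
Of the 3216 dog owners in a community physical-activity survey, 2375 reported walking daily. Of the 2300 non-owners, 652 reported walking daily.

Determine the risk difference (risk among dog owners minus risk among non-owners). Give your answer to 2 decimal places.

risk, dog owners = 2375/3216 = 0.7385
risk, non-owners = 652/2300 = 0.2835
risk difference = 0.7385 − 0.2835 = 0.46

RD ≈ 0.46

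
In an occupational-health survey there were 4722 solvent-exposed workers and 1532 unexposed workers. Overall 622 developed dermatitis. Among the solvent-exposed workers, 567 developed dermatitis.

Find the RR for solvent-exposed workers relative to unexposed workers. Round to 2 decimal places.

3.34

solvent-exposed workers without the outcome: 4722 − 567 = 4155
unexposed workers with the outcome: 622 − 567 = 55
unexposed workers without the outcome: 1532 − 55 = 1477
risk, solvent-exposed workers = 567/4722 = 0.12008
risk, unexposed workers = 55/1532 = 0.03590
RR = 0.12008 / 0.03590 = 3.34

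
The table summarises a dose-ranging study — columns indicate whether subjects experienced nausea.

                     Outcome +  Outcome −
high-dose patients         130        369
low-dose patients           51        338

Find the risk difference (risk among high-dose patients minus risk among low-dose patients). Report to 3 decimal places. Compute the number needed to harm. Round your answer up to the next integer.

risk, high-dose patients = 130/499 = 0.2605
risk, low-dose patients = 51/389 = 0.1311
risk difference = 0.2605 − 0.1311 = 0.129
absolute risk difference = 0.129416
1 / 0.129416 = 7.727 → round up → 8

RD = 0.129; NNH = 8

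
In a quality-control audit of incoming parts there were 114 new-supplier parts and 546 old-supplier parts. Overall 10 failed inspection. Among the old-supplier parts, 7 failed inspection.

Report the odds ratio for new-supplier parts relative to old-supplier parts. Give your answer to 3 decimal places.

new-supplier parts with the outcome: 10 − 7 = 3
new-supplier parts without the outcome: 114 − 3 = 111
old-supplier parts without the outcome: 546 − 7 = 539
odds, new-supplier parts = 3/111 = 0.02703
odds, old-supplier parts = 7/539 = 0.01299
OR = 0.02703 / 0.01299 = 2.081

OR ≈ 2.081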